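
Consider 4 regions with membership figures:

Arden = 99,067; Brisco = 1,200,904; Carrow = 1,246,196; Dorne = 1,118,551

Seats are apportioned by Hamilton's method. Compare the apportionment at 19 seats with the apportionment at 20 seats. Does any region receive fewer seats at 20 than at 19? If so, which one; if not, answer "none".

At 19 seats: Arden 1, Brisco 6, Carrow 6, Dorne 6.
At 20 seats: Arden 0, Brisco 7, Carrow 7, Dorne 6.
Arden drops from 1 to 0.

Arden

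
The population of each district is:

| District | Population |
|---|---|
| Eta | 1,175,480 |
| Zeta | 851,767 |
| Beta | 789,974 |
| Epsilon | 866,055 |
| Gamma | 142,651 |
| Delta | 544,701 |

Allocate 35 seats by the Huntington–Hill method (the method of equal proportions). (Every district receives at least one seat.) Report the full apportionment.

With divisor 122901: modified quotas Eta 9.564, Zeta 6.931, Beta 6.428, Epsilon 7.047, Gamma 1.161, Delta 4.432.
Geometric-mean thresholds: Eta √(9·10)=9.487, Zeta √(6·7)=6.481, Beta √(6·7)=6.481, Epsilon √(7·8)=7.483, Gamma √(1·2)=1.414, Delta √(4·5)=4.472.
Each quota rounded against its threshold gives Eta 10, Zeta 7, Beta 6, Epsilon 7, Gamma 1, Delta 4 (total 35).

Eta 10, Zeta 7, Beta 6, Epsilon 7, Gamma 1, Delta 4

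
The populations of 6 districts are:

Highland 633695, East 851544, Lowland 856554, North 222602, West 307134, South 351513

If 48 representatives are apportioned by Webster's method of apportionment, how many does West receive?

5

Standard divisor 3223042/48 ≈ 67146.708; standard quotas: Highland 9.437, East 12.682, Lowland 12.756, North 3.315, West 4.574, South 5.235.
Rounding to the nearest integer gives Highland 9, East 13, Lowland 13, North 3, West 5, South 5 — total 48, matching the house size, so no adjustment is needed.
West receives 5.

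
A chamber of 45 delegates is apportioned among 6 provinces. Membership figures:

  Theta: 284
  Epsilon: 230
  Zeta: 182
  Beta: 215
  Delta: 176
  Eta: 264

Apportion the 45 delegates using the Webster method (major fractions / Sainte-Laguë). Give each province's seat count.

Theta 9, Epsilon 8, Zeta 6, Beta 7, Delta 6, Eta 9

Standard divisor 1351/45 ≈ 30.022; standard quotas: Theta 9.460, Epsilon 7.661, Zeta 6.062, Beta 7.161, Delta 5.862, Eta 8.793.
Rounding to the nearest integer gives Theta 9, Epsilon 8, Zeta 6, Beta 7, Delta 6, Eta 9 — total 45, matching the house size, so no adjustment is needed.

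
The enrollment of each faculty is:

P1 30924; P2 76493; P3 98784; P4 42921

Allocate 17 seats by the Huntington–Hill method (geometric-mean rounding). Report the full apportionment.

With divisor 14604: modified quotas P1 2.118, P2 5.238, P3 6.764, P4 2.939.
Geometric-mean thresholds: P1 √(2·3)=2.449, P2 √(5·6)=5.477, P3 √(6·7)=6.481, P4 √(2·3)=2.449.
Each quota rounded against its threshold gives P1 2, P2 5, P3 7, P4 3 (total 17).

P1 2; P2 5; P3 7; P4 3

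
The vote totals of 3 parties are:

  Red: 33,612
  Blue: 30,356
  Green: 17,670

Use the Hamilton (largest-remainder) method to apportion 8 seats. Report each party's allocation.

Red 3; Blue 3; Green 2

Total 81638; standard divisor 81638/8 ≈ 10204.75.
Standard quotas: Red 3.2938, Blue 2.9747, Green 1.7315.
Lower quotas: Red 3, Blue 2, Green 1 (sum 6, leaving 2 seats).
Remainders in descending order: Blue 0.9747, Green 0.7315, Red 0.2938.
The surplus seats go to Blue, Green.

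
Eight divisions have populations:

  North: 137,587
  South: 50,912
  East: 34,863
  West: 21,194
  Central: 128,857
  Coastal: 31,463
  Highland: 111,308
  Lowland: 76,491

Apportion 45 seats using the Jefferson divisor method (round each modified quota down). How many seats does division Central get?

Standard divisor 592675/45 ≈ 13170.556; standard quotas: North 10.447, South 3.866, East 2.647, West 1.609, Central 9.784, Coastal 2.389, Highland 8.451, Lowland 5.808.
Rounding down gives 10, 3, 2, 1, 9, 2, 8, 5 = 40 seats, so the divisor must be adjusted.
With modified divisor 12000: modified quotas North 11.466, South 4.243, East 2.905, West 1.766, Central 10.738, Coastal 2.622, Highland 9.276, Lowland 6.374.
Rounding down: North 11, South 4, East 2, West 1, Central 10, Coastal 2, Highland 9, Lowland 6 (total 45).
Central receives 10.

10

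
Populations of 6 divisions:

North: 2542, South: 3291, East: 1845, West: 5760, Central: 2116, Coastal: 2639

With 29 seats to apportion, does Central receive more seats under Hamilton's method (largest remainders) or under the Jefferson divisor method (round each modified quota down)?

Hamilton

Hamilton: North 4, South 5, East 3, West 9, Central 4, Coastal 4.
Jefferson: North 4, South 5, East 3, West 10, Central 3, Coastal 4.
Central gets 4 under Hamilton and 3 under Jefferson.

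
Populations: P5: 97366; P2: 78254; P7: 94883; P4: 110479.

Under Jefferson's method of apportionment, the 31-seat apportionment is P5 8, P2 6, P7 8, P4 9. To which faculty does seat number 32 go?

P2

Priority for the next seat is population ÷ (current seats + 1).
Priorities: P5 10818.444, P2 11179.143, P7 10542.556, P4 11047.900.
Highest priority: P2.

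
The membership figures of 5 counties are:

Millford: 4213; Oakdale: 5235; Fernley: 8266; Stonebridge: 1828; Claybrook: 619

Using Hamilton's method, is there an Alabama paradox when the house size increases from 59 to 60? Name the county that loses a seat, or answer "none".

At 59 seats: Millford 12, Oakdale 15, Fernley 24, Stonebridge 6, Claybrook 2.
At 60 seats: Millford 12, Oakdale 16, Fernley 25, Stonebridge 5, Claybrook 2.
Stonebridge drops from 6 to 5.

Stonebridge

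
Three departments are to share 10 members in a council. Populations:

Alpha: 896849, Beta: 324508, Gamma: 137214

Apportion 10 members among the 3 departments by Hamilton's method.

The standard divisor is 1358571/10 ≈ 135857.1.
Standard quotas: Alpha 6.6014, Beta 2.3886, Gamma 1.0100.
Lower quotas: Alpha 6, Beta 2, Gamma 1 (sum 9, leaving 1 seat).
Remainders in descending order: Alpha 0.6014, Beta 0.3886, Gamma 0.0100.
The surplus seat goes to Alpha.

Alpha: 7, Beta: 2, Gamma: 1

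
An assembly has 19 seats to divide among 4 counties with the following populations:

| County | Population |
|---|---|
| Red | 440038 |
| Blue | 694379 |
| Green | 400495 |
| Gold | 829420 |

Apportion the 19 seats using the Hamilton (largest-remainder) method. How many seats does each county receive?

Red 3; Blue 6; Green 3; Gold 7

Standard divisor: 2364332 ÷ 19 ≈ 124438.526.
Standard quotas: Red 3.5362, Blue 5.5801, Green 3.2184, Gold 6.6653.
Lower quotas: Red 3, Blue 5, Green 3, Gold 6 (sum 17, leaving 2 seats).
Remainders in descending order: Gold 0.6653, Blue 0.5801, Red 0.5362, Green 0.2184.
Largest remainders: Gold, Blue receive the extra seats.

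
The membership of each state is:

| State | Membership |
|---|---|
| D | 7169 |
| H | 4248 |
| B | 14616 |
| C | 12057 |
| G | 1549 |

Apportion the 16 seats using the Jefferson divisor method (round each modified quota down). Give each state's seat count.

D 3; H 2; B 6; C 5; G 0

Standard divisor 39639/16 ≈ 2477.438; standard quotas: D 2.894, H 1.715, B 5.900, C 4.867, G 0.625.
Rounding down gives 2, 1, 5, 4, 0 = 12 seats, so the divisor must be adjusted.
With modified divisor 2100: modified quotas D 3.414, H 2.023, B 6.960, C 5.741, G 0.738.
Rounding down: D 3, H 2, B 6, C 5, G 0 (total 16).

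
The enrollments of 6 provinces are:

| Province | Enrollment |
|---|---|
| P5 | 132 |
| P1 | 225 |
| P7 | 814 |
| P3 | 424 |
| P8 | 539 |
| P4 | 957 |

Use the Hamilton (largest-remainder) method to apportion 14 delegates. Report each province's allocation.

P5 1, P1 1, P7 4, P3 2, P8 2, P4 4

Standard divisor: 3091 ÷ 14 ≈ 220.786.
Standard quotas: P5 0.598, P1 1.019, P7 3.687, P3 1.920, P8 2.441, P4 4.335.
Lower quotas: P5 0, P1 1, P7 3, P3 1, P8 2, P4 4 (sum 11, leaving 3 seats).
Remainders in descending order: P3 0.920, P7 0.687, P5 0.598, P8 0.441, P4 0.335, P1 0.019.
Largest remainders: P3, P7, P5 receive the extra seats.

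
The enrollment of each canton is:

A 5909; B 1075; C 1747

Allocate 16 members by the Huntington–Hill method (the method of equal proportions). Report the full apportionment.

A=11, B=2, C=3

With divisor 539: modified quotas A 10.963, B 1.994, C 3.241.
Geometric-mean thresholds: A √(10·11)=10.488, B √(1·2)=1.414, C √(3·4)=3.464.
Each quota rounded against its threshold gives A 11, B 2, C 3 (total 16).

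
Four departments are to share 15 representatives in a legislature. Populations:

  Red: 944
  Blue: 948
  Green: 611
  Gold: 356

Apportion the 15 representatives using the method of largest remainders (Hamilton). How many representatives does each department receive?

Red 5, Blue 5, Green 3, Gold 2

Total 2859; standard divisor 2859/15 ≈ 190.6.
Standard quotas: Red 4.953, Blue 4.974, Green 3.206, Gold 1.868.
Lower quotas: Red 4, Blue 4, Green 3, Gold 1 (sum 12, leaving 3 seats).
Remainders in descending order: Blue 0.974, Red 0.953, Gold 0.868, Green 0.206.
Largest remainders: Blue, Red, Gold receive the extra seats.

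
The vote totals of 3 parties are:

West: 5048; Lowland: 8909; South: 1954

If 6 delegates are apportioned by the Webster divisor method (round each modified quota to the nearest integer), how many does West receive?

2

Standard divisor 15911/6 ≈ 2651.833; standard quotas: West 1.904, Lowland 3.360, South 0.737.
Rounding to the nearest integer gives West 2, Lowland 3, South 1 — total 6, matching the house size, so no adjustment is needed.
West receives 2.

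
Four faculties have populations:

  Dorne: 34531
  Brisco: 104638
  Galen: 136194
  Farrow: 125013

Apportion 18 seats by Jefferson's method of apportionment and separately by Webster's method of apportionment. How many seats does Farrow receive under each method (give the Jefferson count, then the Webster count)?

6 and 5

Jefferson: Dorne 1, Brisco 5, Galen 6, Farrow 6.
Webster: Dorne 2, Brisco 5, Galen 6, Farrow 5.
Farrow gets 6 under Jefferson and 5 under Webster.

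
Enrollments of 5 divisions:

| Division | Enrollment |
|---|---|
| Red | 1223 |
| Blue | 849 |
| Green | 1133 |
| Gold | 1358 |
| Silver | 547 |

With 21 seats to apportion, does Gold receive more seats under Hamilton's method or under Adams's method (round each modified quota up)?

Hamilton: Red 5, Blue 3, Green 5, Gold 6, Silver 2.
Adams: Red 5, Blue 4, Green 5, Gold 5, Silver 2.
Gold gets 6 under Hamilton and 5 under Adams.

Hamilton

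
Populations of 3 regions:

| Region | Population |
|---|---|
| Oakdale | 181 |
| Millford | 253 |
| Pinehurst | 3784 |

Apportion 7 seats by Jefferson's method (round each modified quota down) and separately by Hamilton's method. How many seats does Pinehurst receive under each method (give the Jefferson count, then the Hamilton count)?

7 and 6

Jefferson: Oakdale 0, Millford 0, Pinehurst 7.
Hamilton: Oakdale 0, Millford 1, Pinehurst 6.
Pinehurst gets 7 under Jefferson and 6 under Hamilton.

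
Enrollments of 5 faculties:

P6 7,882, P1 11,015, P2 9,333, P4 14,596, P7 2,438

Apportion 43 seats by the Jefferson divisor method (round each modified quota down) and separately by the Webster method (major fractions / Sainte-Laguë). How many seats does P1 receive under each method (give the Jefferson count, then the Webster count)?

Jefferson: P6 7, P1 11, P2 9, P4 14, P7 2.
Webster: P6 8, P1 10, P2 9, P4 14, P7 2.
P1 gets 11 under Jefferson and 10 under Webster.

11 and 10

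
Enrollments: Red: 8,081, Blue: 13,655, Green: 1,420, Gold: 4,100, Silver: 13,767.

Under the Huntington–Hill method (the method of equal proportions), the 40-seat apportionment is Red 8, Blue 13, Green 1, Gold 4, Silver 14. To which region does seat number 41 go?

Priority for the next seat is population ÷ (√(s·(s+1))).
Priorities: Red 952.355, Blue 1012.176, Green 1004.092, Gold 916.788, Silver 950.013.
Highest priority: Blue.

Blue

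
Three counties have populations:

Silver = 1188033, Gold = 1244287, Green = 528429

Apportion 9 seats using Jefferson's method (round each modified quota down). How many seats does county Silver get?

4

Standard divisor 2960749/9 ≈ 328972.111; standard quotas: Silver 3.611, Gold 3.782, Green 1.606.
Rounding down gives 3, 3, 1 = 7 seats, so the divisor must be adjusted.
With modified divisor 280600: modified quotas Silver 4.234, Gold 4.434, Green 1.883.
Rounding down: Silver 4, Gold 4, Green 1 (total 9).
Silver receives 4.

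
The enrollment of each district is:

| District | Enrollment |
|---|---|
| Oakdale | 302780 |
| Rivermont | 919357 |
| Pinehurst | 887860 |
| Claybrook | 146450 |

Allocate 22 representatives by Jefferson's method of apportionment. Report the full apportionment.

Standard divisor 2256447/22 ≈ 102565.773; standard quotas: Oakdale 2.952, Rivermont 8.964, Pinehurst 8.656, Claybrook 1.428.
Rounding down gives 2, 8, 8, 1 = 19 seats, so the divisor must be adjusted.
With modified divisor 95300: modified quotas Oakdale 3.177, Rivermont 9.647, Pinehurst 9.316, Claybrook 1.537.
Rounding down: Oakdale 3, Rivermont 9, Pinehurst 9, Claybrook 1 (total 22).

Oakdale: 3, Rivermont: 9, Pinehurst: 9, Claybrook: 1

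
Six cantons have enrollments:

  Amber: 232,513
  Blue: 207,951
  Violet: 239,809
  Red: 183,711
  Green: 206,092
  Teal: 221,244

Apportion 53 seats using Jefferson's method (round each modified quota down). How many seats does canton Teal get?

Standard divisor 1291320/53 ≈ 24364.528; standard quotas: Amber 9.543, Blue 8.535, Violet 9.843, Red 7.540, Green 8.459, Teal 9.081.
Rounding down gives 9, 8, 9, 7, 8, 9 = 50 seats, so the divisor must be adjusted.
With modified divisor 23030: modified quotas Amber 10.096, Blue 9.030, Violet 10.413, Red 7.977, Green 8.949, Teal 9.607.
Rounding down: Amber 10, Blue 9, Violet 10, Red 7, Green 8, Teal 9 (total 53).
Teal receives 9.

9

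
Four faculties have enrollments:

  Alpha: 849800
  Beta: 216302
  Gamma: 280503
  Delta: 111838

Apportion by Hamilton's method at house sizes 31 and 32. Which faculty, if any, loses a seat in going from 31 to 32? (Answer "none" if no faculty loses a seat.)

none

At 31 seats: Alpha 18, Beta 5, Gamma 6, Delta 2.
At 32 seats: Alpha 19, Beta 5, Gamma 6, Delta 2.
No faculty's allocation decreased.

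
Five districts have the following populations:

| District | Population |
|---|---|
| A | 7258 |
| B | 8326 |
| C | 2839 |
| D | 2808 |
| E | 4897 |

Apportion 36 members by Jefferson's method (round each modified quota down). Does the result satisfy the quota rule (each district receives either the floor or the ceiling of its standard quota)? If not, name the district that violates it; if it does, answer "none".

none

Standard quotas: A 10.000, B 11.472, C 3.912, D 3.869, E 6.747.
Jefferson allocation: A 10, B 11, C 4, D 4, E 7.
Every allocation lies between the lower and upper quota.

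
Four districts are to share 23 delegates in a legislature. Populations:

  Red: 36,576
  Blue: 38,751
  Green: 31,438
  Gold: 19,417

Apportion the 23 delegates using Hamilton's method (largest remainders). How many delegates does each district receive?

Standard divisor: 126182 ÷ 23 ≈ 5486.174.
Standard quotas: Red 6.6669, Blue 7.0634, Green 5.7304, Gold 3.5393.
Lower quotas: Red 6, Blue 7, Green 5, Gold 3 (sum 21, leaving 2 seats).
Remainders in descending order: Green 0.7304, Red 0.6669, Gold 0.5393, Blue 0.0634.
The surplus seats go to Green, Red.

Red 7, Blue 7, Green 6, Gold 3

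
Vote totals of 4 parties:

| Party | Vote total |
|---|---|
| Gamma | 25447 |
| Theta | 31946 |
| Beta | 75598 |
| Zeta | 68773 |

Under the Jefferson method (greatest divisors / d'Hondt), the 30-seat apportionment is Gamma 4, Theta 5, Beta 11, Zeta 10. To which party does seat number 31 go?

Beta

Priority for the next seat is population ÷ (current seats + 1).
Priorities: Gamma 5089.400, Theta 5324.333, Beta 6299.833, Zeta 6252.091.
Highest priority: Beta.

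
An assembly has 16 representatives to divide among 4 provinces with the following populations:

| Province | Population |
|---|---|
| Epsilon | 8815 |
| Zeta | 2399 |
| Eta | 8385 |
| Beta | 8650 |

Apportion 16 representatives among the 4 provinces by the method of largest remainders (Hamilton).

Epsilon 5; Zeta 1; Eta 5; Beta 5

Standard divisor: 28249 ÷ 16 ≈ 1765.562.
Standard quotas: Epsilon 4.9927, Zeta 1.3588, Eta 4.7492, Beta 4.8993.
Lower quotas: Epsilon 4, Zeta 1, Eta 4, Beta 4 (sum 13, leaving 3 seats).
Remainders in descending order: Epsilon 0.9927, Beta 0.8993, Eta 0.7492, Zeta 0.3588.
The surplus seats go to Epsilon, Beta, Eta.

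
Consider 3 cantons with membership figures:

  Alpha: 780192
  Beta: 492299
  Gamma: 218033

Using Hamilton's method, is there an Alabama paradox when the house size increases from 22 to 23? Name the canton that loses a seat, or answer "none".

none

At 22 seats: Alpha 12, Beta 7, Gamma 3.
At 23 seats: Alpha 12, Beta 8, Gamma 3.
No canton's allocation decreased.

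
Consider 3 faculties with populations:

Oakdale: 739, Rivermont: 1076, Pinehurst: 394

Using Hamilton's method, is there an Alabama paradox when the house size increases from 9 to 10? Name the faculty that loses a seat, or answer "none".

none

At 9 seats: Oakdale 3, Rivermont 4, Pinehurst 2.
At 10 seats: Oakdale 3, Rivermont 5, Pinehurst 2.
No faculty's allocation decreased.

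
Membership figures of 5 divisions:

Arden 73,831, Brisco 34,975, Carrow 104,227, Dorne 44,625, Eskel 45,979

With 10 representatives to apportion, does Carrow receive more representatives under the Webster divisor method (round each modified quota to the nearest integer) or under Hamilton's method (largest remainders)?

Webster: Arden 2, Brisco 1, Carrow 4, Dorne 1, Eskel 2.
Hamilton: Arden 2, Brisco 1, Carrow 3, Dorne 2, Eskel 2.
Carrow gets 4 under Webster and 3 under Hamilton.

Webster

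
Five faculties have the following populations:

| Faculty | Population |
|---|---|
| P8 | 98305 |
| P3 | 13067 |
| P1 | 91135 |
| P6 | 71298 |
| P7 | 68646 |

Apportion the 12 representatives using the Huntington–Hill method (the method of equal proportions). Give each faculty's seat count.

With divisor 28743: modified quotas P8 3.420, P3 0.455, P1 3.171, P6 2.481, P7 2.388.
Geometric-mean thresholds: P8 √(3·4)=3.464, P3 (min 1), P1 √(3·4)=3.464, P6 √(2·3)=2.449, P7 √(2·3)=2.449.
Each quota rounded against its threshold gives P8 3, P3 1, P1 3, P6 3, P7 2 (total 12).

P8: 3; P3: 1; P1: 3; P6: 3; P7: 2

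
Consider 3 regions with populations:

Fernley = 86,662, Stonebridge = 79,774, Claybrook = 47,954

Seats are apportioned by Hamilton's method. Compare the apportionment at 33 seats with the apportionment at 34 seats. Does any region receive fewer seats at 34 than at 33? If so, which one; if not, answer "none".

At 33 seats: Fernley 13, Stonebridge 12, Claybrook 8.
At 34 seats: Fernley 14, Stonebridge 13, Claybrook 7.
Claybrook drops from 8 to 7.

Claybrook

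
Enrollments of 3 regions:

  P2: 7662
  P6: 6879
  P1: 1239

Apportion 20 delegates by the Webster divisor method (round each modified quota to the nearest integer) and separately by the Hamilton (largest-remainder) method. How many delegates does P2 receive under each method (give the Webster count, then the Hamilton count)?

9 and 10

Webster: P2 9, P6 9, P1 2.
Hamilton: P2 10, P6 9, P1 1.
P2 gets 9 under Webster and 10 under Hamilton.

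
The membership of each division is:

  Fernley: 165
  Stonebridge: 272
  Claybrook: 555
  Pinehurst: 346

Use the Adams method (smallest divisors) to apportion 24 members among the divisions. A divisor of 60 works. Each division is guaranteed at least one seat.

With modified divisor 60: modified quotas Fernley 2.750, Stonebridge 4.533, Claybrook 9.250, Pinehurst 5.767.
Rounding up: Fernley 3, Stonebridge 5, Claybrook 10, Pinehurst 6 (total 24).

Fernley: 3; Stonebridge: 5; Claybrook: 10; Pinehurst: 6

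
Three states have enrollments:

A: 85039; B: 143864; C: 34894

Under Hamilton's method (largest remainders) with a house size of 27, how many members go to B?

The standard divisor is 263797/27 ≈ 9770.259.
Standard quotas: A 8.7039, B 14.7247, C 3.5715.
Lower quotas: A 8, B 14, C 3 (sum 25, leaving 2 seats).
Remainders in descending order: B 0.7247, A 0.7039, C 0.5715.
The surplus seats go to B, A.
B receives 15.

15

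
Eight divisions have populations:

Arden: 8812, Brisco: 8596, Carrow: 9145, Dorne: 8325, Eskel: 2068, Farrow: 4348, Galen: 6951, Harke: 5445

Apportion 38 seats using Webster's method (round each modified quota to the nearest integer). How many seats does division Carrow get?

Standard divisor 53690/38 ≈ 1412.895; standard quotas: Arden 6.237, Brisco 6.084, Carrow 6.473, Dorne 5.892, Eskel 1.464, Farrow 3.077, Galen 4.920, Harke 3.854.
Rounding to the nearest integer gives 6, 6, 6, 6, 1, 3, 5, 4 = 37 seats, so the divisor must be adjusted.
With modified divisor 1400: modified quotas Arden 6.294, Brisco 6.140, Carrow 6.532, Dorne 5.946, Eskel 1.477, Farrow 3.106, Galen 4.965, Harke 3.889.
Rounding to the nearest integer: Arden 6, Brisco 6, Carrow 7, Dorne 6, Eskel 1, Farrow 3, Galen 5, Harke 4 (total 38).
Carrow receives 7.

7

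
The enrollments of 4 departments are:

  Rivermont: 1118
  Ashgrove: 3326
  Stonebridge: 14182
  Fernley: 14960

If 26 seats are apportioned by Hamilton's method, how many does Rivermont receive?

Total 33586; standard divisor 33586/26 ≈ 1291.769.
Standard quotas: Rivermont 0.8655, Ashgrove 2.5748, Stonebridge 10.9787, Fernley 11.5810.
Lower quotas: Rivermont 0, Ashgrove 2, Stonebridge 10, Fernley 11 (sum 23, leaving 3 seats).
Remainders in descending order: Stonebridge 0.9787, Rivermont 0.8655, Fernley 0.5810, Ashgrove 0.5748.
The surplus seats go to Stonebridge, Rivermont, Fernley.
Rivermont receives 1.

1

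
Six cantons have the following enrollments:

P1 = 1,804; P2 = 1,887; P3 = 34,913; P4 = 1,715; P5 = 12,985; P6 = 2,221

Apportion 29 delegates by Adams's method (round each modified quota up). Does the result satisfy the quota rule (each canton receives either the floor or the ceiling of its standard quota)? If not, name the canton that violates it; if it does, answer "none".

P3

Standard quotas: P1 0.942, P2 0.986, P3 18.235, P4 0.896, P5 6.782, P6 1.160.
Adams allocation: P1 1, P2 1, P3 17, P4 1, P5 7, P6 2.
P3 has quota 18.235 (lower 18, upper 19) but receives 17 — outside the quota interval.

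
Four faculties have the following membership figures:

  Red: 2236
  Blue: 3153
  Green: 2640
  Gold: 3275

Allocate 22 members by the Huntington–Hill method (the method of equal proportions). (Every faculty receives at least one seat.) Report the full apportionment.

Red 4, Blue 6, Green 5, Gold 7

With divisor 503: modified quotas Red 4.445, Blue 6.268, Green 5.249, Gold 6.511.
Geometric-mean thresholds: Red √(4·5)=4.472, Blue √(6·7)=6.481, Green √(5·6)=5.477, Gold √(6·7)=6.481.
Each quota rounded against its threshold gives Red 4, Blue 6, Green 5, Gold 7 (total 22).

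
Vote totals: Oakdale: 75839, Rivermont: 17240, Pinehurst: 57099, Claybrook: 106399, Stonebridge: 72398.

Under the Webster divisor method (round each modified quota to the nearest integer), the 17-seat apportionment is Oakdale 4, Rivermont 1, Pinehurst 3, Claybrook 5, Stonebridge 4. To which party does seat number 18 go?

Priority for the next seat is population ÷ (current seats + 0.5).
Priorities: Oakdale 16853.111, Rivermont 11493.333, Pinehurst 16314.000, Claybrook 19345.273, Stonebridge 16088.444.
Highest priority: Claybrook.

Claybrook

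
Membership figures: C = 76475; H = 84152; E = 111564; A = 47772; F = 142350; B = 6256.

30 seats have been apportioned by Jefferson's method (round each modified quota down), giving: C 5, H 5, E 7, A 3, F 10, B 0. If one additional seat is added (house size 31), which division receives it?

H

Priority for the next seat is population ÷ (current seats + 1).
Priorities: C 12745.833, H 14025.333, E 13945.500, A 11943.000, F 12940.909, B 6256.000.
Highest priority: H.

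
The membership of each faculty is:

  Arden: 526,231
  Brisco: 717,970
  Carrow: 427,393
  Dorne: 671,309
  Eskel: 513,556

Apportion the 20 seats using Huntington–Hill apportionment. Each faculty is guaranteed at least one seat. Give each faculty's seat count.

Arden 4, Brisco 5, Carrow 3, Dorne 5, Eskel 3

With divisor 149180: modified quotas Arden 3.527, Brisco 4.813, Carrow 2.865, Dorne 4.500, Eskel 3.443.
Geometric-mean thresholds: Arden √(3·4)=3.464, Brisco √(4·5)=4.472, Carrow √(2·3)=2.449, Dorne √(4·5)=4.472, Eskel √(3·4)=3.464.
Each quota rounded against its threshold gives Arden 4, Brisco 5, Carrow 3, Dorne 5, Eskel 3 (total 20).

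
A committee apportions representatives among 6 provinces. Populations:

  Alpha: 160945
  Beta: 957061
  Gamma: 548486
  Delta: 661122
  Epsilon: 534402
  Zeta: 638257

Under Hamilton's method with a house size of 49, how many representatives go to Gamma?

The standard divisor is 3500273/49 ≈ 71434.143.
Standard quotas: Alpha 2.2531, Beta 13.3978, Gamma 7.6782, Delta 9.2550, Epsilon 7.4810, Zeta 8.9349.
Lower quotas: Alpha 2, Beta 13, Gamma 7, Delta 9, Epsilon 7, Zeta 8 (sum 46, leaving 3 seats).
Remainders in descending order: Zeta 0.9349, Gamma 0.6782, Epsilon 0.4810, Beta 0.3978, Delta 0.2550, Alpha 0.2531.
Largest remainders: Zeta, Gamma, Epsilon receive the extra seats.
Gamma receives 8.

8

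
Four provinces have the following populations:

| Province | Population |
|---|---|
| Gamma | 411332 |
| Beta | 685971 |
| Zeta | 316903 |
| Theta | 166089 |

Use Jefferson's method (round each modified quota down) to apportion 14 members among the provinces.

Gamma 4, Beta 6, Zeta 3, Theta 1

Standard divisor 1580295/14 ≈ 112878.214; standard quotas: Gamma 3.644, Beta 6.077, Zeta 2.807, Theta 1.471.
Rounding down gives 3, 6, 2, 1 = 12 seats, so the divisor must be adjusted.
With modified divisor 100400: modified quotas Gamma 4.097, Beta 6.832, Zeta 3.156, Theta 1.654.
Rounding down: Gamma 4, Beta 6, Zeta 3, Theta 1 (total 14).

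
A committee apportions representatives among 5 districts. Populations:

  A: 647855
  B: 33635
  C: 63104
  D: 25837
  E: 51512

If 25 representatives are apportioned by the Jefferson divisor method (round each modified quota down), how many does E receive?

1

Standard divisor 821943/25 ≈ 32877.72; standard quotas: A 19.705, B 1.023, C 1.919, D 0.786, E 1.567.
Rounding down gives 19, 1, 1, 0, 1 = 22 seats, so the divisor must be adjusted.
With modified divisor 30100: modified quotas A 21.523, B 1.117, C 2.096, D 0.858, E 1.711.
Rounding down: A 21, B 1, C 2, D 0, E 1 (total 25).
E receives 1.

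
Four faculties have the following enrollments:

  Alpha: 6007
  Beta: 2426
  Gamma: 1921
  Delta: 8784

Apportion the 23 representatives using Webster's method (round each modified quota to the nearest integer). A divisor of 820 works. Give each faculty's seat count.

With modified divisor 820: modified quotas Alpha 7.326, Beta 2.959, Gamma 2.343, Delta 10.712.
Rounding to the nearest integer: Alpha 7, Beta 3, Gamma 2, Delta 11 (total 23).

Alpha=7, Beta=3, Gamma=2, Delta=11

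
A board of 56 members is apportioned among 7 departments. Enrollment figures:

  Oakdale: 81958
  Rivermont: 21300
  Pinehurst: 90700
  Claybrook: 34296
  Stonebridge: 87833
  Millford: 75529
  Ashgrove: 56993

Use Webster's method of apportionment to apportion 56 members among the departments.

Oakdale 10; Rivermont 3; Pinehurst 11; Claybrook 4; Stonebridge 11; Millford 10; Ashgrove 7

Standard divisor 448609/56 ≈ 8010.875; standard quotas: Oakdale 10.231, Rivermont 2.659, Pinehurst 11.322, Claybrook 4.281, Stonebridge 10.964, Millford 9.428, Ashgrove 7.114.
Rounding to the nearest integer gives 10, 3, 11, 4, 11, 9, 7 = 55 seats, so the divisor must be adjusted.
With modified divisor 7920: modified quotas Oakdale 10.348, Rivermont 2.689, Pinehurst 11.452, Claybrook 4.330, Stonebridge 11.090, Millford 9.536, Ashgrove 7.196.
Rounding to the nearest integer: Oakdale 10, Rivermont 3, Pinehurst 11, Claybrook 4, Stonebridge 11, Millford 10, Ashgrove 7 (total 56).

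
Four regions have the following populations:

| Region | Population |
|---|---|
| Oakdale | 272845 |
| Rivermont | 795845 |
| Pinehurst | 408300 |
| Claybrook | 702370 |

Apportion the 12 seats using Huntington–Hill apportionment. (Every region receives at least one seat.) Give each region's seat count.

With divisor 185443: modified quotas Oakdale 1.471, Rivermont 4.292, Pinehurst 2.202, Claybrook 3.788.
Geometric-mean thresholds: Oakdale √(1·2)=1.414, Rivermont √(4·5)=4.472, Pinehurst √(2·3)=2.449, Claybrook √(3·4)=3.464.
Each quota rounded against its threshold gives Oakdale 2, Rivermont 4, Pinehurst 2, Claybrook 4 (total 12).

Oakdale 2; Rivermont 4; Pinehurst 2; Claybrook 4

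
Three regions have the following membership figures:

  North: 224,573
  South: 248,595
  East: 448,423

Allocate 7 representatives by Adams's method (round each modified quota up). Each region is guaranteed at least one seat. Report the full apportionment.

Standard divisor 921591/7 ≈ 131655.857; standard quotas: North 1.706, South 1.888, East 3.406.
Rounding up gives 2, 2, 4 = 8 seats, so the divisor must be adjusted.
With modified divisor 186800: modified quotas North 1.202, South 1.331, East 2.401.
Rounding up: North 2, South 2, East 3 (total 7).

North=2; South=2; East=3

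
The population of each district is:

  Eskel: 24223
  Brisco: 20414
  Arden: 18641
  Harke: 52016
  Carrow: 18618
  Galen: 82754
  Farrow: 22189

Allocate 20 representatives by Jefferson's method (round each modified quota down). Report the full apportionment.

Standard divisor 238855/20 ≈ 11942.75; standard quotas: Eskel 2.028, Brisco 1.709, Arden 1.561, Harke 4.355, Carrow 1.559, Galen 6.929, Farrow 1.858.
Rounding down gives 2, 1, 1, 4, 1, 6, 1 = 16 seats, so the divisor must be adjusted.
With modified divisor 10316.8: modified quotas Eskel 2.348, Brisco 1.979, Arden 1.807, Harke 5.042, Carrow 1.805, Galen 8.021, Farrow 2.151.
Rounding down: Eskel 2, Brisco 1, Arden 1, Harke 5, Carrow 1, Galen 8, Farrow 2 (total 20).

Eskel 2, Brisco 1, Arden 1, Harke 5, Carrow 1, Galen 8, Farrow 2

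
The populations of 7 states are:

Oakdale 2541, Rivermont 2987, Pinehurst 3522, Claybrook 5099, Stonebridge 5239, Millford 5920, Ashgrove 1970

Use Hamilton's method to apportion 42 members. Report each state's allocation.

Total 27278; standard divisor 27278/42 ≈ 649.476.
Standard quotas: Oakdale 3.9124, Rivermont 4.5991, Pinehurst 5.4228, Claybrook 7.8509, Stonebridge 8.0665, Millford 9.1150, Ashgrove 3.0332.
Lower quotas: Oakdale 3, Rivermont 4, Pinehurst 5, Claybrook 7, Stonebridge 8, Millford 9, Ashgrove 3 (sum 39, leaving 3 seats).
Remainders in descending order: Oakdale 0.9124, Claybrook 0.8509, Rivermont 0.5991, Pinehurst 0.4228, Millford 0.1150, Stonebridge 0.0665, Ashgrove 0.0332.
The surplus seats go to Oakdale, Claybrook, Rivermont.

Oakdale=4, Rivermont=5, Pinehurst=5, Claybrook=8, Stonebridge=8, Millford=9, Ashgrove=3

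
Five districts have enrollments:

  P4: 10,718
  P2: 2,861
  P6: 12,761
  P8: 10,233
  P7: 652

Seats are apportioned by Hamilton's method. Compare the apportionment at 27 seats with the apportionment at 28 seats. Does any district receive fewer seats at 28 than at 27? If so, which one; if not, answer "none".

At 27 seats: P4 8, P2 2, P6 9, P8 7, P7 1.
At 28 seats: P4 8, P2 2, P6 10, P8 8, P7 0.
P7 drops from 1 to 0.

P7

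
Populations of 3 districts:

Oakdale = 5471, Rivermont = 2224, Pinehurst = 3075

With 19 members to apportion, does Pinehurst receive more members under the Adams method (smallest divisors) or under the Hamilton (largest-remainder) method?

Adams: Oakdale 9, Rivermont 4, Pinehurst 6.
Hamilton: Oakdale 10, Rivermont 4, Pinehurst 5.
Pinehurst gets 6 under Adams and 5 under Hamilton.

Adams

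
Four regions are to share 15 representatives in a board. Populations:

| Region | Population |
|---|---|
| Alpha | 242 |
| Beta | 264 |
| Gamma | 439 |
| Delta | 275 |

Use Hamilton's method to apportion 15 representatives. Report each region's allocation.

The standard divisor is 1220/15 ≈ 81.333.
Standard quotas: Alpha 2.975, Beta 3.246, Gamma 5.398, Delta 3.381.
Lower quotas: Alpha 2, Beta 3, Gamma 5, Delta 3 (sum 13, leaving 2 seats).
Remainders in descending order: Alpha 0.975, Gamma 0.398, Delta 0.381, Beta 0.246.
The surplus seats go to Alpha, Gamma.

Alpha=3; Beta=3; Gamma=6; Delta=3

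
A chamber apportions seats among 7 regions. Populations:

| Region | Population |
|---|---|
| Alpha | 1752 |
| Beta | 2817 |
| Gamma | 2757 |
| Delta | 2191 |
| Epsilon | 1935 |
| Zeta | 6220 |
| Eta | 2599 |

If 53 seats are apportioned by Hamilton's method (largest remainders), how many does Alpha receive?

5

The standard divisor is 20271/53 ≈ 382.472.
Standard quotas: Alpha 4.5807, Beta 7.3653, Gamma 7.2084, Delta 5.7285, Epsilon 5.0592, Zeta 16.2626, Eta 6.7953.
Lower quotas: Alpha 4, Beta 7, Gamma 7, Delta 5, Epsilon 5, Zeta 16, Eta 6 (sum 50, leaving 3 seats).
Remainders in descending order: Eta 0.7953, Delta 0.7285, Alpha 0.5807, Beta 0.3653, Zeta 0.2626, Gamma 0.2084, Epsilon 0.0592.
The surplus seats go to Eta, Delta, Alpha.
Alpha receives 5.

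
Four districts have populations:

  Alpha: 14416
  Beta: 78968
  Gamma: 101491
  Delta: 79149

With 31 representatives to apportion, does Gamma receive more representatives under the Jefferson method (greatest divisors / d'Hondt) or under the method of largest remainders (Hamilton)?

Jefferson: Alpha 1, Beta 9, Gamma 12, Delta 9.
Hamilton: Alpha 2, Beta 9, Gamma 11, Delta 9.
Gamma gets 12 under Jefferson and 11 under Hamilton.

Jefferson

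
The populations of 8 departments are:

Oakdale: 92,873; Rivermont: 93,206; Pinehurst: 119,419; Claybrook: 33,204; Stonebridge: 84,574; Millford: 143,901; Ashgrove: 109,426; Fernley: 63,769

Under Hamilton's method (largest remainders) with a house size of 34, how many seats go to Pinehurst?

Standard divisor: 740372 ÷ 34 ≈ 21775.647.
Standard quotas: Oakdale 4.2650, Rivermont 4.2803, Pinehurst 5.4841, Claybrook 1.5248, Stonebridge 3.8839, Millford 6.6083, Ashgrove 5.0252, Fernley 2.9285.
Lower quotas: Oakdale 4, Rivermont 4, Pinehurst 5, Claybrook 1, Stonebridge 3, Millford 6, Ashgrove 5, Fernley 2 (sum 30, leaving 4 seats).
Remainders in descending order: Fernley 0.9285, Stonebridge 0.8839, Millford 0.6083, Claybrook 0.5248, Pinehurst 0.4841, Rivermont 0.2803, Oakdale 0.2650, Ashgrove 0.0252.
Largest remainders: Fernley, Stonebridge, Millford, Claybrook receive the extra seats.
Pinehurst receives 5.

5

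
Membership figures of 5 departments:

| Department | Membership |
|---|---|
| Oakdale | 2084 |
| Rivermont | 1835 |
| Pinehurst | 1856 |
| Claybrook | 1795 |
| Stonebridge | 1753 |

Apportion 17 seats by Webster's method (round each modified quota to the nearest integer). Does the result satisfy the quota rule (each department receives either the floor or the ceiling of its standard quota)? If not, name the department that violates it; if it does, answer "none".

none

Standard quotas: Oakdale 3.800, Rivermont 3.346, Pinehurst 3.384, Claybrook 3.273, Stonebridge 3.197.
Webster allocation: Oakdale 4, Rivermont 3, Pinehurst 4, Claybrook 3, Stonebridge 3.
Every allocation lies between the lower and upper quota.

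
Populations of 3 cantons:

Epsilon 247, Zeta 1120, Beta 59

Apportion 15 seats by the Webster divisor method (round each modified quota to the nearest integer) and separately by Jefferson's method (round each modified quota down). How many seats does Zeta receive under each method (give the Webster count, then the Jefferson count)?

11 and 13

Webster: Epsilon 3, Zeta 11, Beta 1.
Jefferson: Epsilon 2, Zeta 13, Beta 0.
Zeta gets 11 under Webster and 13 under Jefferson.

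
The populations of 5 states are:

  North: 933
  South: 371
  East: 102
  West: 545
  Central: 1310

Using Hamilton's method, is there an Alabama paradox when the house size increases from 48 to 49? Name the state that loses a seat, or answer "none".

East

At 48 seats: North 14, South 5, East 2, West 8, Central 19.
At 49 seats: North 14, South 6, East 1, West 8, Central 20.
East drops from 2 to 1.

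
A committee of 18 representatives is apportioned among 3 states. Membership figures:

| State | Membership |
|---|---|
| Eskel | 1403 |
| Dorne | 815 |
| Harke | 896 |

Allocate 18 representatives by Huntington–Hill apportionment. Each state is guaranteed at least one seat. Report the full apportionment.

With divisor 174: modified quotas Eskel 8.063, Dorne 4.684, Harke 5.149.
Geometric-mean thresholds: Eskel √(8·9)=8.485, Dorne √(4·5)=4.472, Harke √(5·6)=5.477.
Each quota rounded against its threshold gives Eskel 8, Dorne 5, Harke 5 (total 18).

Eskel 8; Dorne 5; Harke 5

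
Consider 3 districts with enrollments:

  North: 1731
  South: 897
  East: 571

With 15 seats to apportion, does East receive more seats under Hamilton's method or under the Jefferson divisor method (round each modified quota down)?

Hamilton

Hamilton: North 8, South 4, East 3.
Jefferson: North 9, South 4, East 2.
East gets 3 under Hamilton and 2 under Jefferson.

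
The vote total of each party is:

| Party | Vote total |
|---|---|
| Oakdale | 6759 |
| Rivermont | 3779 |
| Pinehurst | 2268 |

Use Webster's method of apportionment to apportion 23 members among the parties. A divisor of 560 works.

With modified divisor 560: modified quotas Oakdale 12.070, Rivermont 6.748, Pinehurst 4.050.
Rounding to the nearest integer: Oakdale 12, Rivermont 7, Pinehurst 4 (total 23).

Oakdale=12, Rivermont=7, Pinehurst=4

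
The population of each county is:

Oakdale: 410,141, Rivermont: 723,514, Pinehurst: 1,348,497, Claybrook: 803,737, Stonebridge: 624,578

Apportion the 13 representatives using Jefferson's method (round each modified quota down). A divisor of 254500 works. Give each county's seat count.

Oakdale: 1, Rivermont: 2, Pinehurst: 5, Claybrook: 3, Stonebridge: 2

With modified divisor 254500: modified quotas Oakdale 1.612, Rivermont 2.843, Pinehurst 5.299, Claybrook 3.158, Stonebridge 2.454.
Rounding down: Oakdale 1, Rivermont 2, Pinehurst 5, Claybrook 3, Stonebridge 2 (total 13).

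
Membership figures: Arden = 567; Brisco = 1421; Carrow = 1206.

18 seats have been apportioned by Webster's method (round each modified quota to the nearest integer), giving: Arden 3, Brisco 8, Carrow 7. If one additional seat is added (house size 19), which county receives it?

Priority for the next seat is population ÷ (current seats + 0.5).
Priorities: Arden 162.000, Brisco 167.176, Carrow 160.800.
Highest priority: Brisco.

Brisco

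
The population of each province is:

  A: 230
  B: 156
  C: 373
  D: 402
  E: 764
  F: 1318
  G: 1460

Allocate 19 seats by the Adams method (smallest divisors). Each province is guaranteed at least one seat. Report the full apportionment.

A 1; B 1; C 2; D 2; E 3; F 5; G 5

Standard divisor 4703/19 ≈ 247.526; standard quotas: A 0.929, B 0.630, C 1.507, D 1.624, E 3.087, F 5.325, G 5.898.
Rounding up gives 1, 1, 2, 2, 4, 6, 6 = 22 seats, so the divisor must be adjusted.
With modified divisor 300: modified quotas A 0.767, B 0.520, C 1.243, D 1.340, E 2.547, F 4.393, G 4.867.
Rounding up: A 1, B 1, C 2, D 2, E 3, F 5, G 5 (total 19).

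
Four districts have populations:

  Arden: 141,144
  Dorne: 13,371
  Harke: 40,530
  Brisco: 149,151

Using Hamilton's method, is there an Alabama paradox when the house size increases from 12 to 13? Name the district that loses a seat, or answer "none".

At 12 seats: Arden 5, Dorne 1, Harke 1, Brisco 5.
At 13 seats: Arden 5, Dorne 0, Harke 2, Brisco 6.
Dorne drops from 1 to 0.

Dorne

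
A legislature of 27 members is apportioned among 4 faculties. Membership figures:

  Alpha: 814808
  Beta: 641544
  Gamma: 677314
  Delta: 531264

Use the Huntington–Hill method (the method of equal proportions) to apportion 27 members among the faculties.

Alpha: 8, Beta: 7, Gamma: 7, Delta: 5

With divisor 97994: modified quotas Alpha 8.315, Beta 6.547, Gamma 6.912, Delta 5.421.
Geometric-mean thresholds: Alpha √(8·9)=8.485, Beta √(6·7)=6.481, Gamma √(6·7)=6.481, Delta √(5·6)=5.477.
Each quota rounded against its threshold gives Alpha 8, Beta 7, Gamma 7, Delta 5 (total 27).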